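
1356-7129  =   -5773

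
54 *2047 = 110538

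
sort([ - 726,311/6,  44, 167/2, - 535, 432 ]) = [  -  726, - 535, 44, 311/6 , 167/2, 432]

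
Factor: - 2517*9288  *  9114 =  - 2^4 * 3^5*7^2 * 31^1*43^1 * 839^1=- 213066144144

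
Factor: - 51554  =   - 2^1 * 149^1*173^1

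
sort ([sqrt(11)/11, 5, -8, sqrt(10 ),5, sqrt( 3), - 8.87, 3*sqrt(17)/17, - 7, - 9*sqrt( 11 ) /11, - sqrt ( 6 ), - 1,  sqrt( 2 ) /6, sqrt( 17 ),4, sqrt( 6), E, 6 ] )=[ - 8.87,-8, - 7 ,-9*sqrt(11)/11, -sqrt ( 6), - 1,sqrt(2)/6,sqrt( 11 ) /11, 3*sqrt (17 ) /17, sqrt( 3 ), sqrt(6),  E, sqrt(10),4,sqrt ( 17 ),5,  5, 6] 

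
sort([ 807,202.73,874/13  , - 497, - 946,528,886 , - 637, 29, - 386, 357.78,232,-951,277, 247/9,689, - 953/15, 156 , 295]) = [ - 951,-946,- 637, -497, - 386, - 953/15, 247/9,29, 874/13, 156, 202.73,232, 277, 295 , 357.78, 528, 689, 807,886 ]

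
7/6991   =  7/6991 =0.00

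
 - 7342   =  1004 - 8346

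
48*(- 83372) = -4001856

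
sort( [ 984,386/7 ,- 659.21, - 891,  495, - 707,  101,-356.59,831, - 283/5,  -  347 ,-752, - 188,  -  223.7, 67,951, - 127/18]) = [ - 891,-752, - 707, - 659.21,-356.59, - 347,- 223.7,-188, - 283/5,  -  127/18,386/7, 67,101,  495,831, 951,984] 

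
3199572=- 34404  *( - 93) 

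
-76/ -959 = 76/959  =  0.08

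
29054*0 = 0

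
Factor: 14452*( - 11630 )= - 168076760 = - 2^3*5^1*1163^1*3613^1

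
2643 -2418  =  225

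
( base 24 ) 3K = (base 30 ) 32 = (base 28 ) 38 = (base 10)92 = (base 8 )134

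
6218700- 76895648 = -70676948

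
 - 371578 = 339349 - 710927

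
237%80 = 77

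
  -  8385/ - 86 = 97 + 1/2 = 97.50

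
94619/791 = 119 + 70/113=119.62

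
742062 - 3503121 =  - 2761059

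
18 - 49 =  - 31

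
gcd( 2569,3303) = 367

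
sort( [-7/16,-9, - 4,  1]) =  [ - 9 ,- 4 ,  -  7/16, 1] 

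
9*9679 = 87111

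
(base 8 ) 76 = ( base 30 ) 22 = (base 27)28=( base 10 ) 62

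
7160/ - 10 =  - 716 + 0/1=- 716.00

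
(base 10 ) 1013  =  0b1111110101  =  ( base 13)5cc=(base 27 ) 1ae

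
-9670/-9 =9670/9 = 1074.44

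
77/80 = 77/80 = 0.96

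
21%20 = 1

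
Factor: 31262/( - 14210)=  - 5^( - 1 )*11^1 = - 11/5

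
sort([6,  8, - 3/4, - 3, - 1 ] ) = [ - 3, - 1,  -  3/4, 6, 8]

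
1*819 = 819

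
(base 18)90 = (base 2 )10100010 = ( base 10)162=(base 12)116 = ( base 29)5H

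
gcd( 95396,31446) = 2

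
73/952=73/952 = 0.08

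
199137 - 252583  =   - 53446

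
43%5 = 3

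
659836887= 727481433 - 67644546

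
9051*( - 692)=-6263292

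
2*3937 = 7874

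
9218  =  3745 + 5473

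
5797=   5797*1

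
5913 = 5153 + 760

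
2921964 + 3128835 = 6050799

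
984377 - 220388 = 763989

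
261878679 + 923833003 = 1185711682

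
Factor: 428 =2^2*107^1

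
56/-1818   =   - 28/909  =  -0.03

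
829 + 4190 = 5019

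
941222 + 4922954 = 5864176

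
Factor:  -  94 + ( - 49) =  - 11^1*13^1 = - 143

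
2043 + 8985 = 11028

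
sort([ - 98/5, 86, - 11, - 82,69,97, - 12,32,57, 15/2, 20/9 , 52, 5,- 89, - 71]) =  [ - 89, - 82, - 71, - 98/5, - 12, - 11, 20/9, 5, 15/2,  32, 52,57,  69, 86,97 ]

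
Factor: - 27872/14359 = -2^5*13^1*67^1*83^(-1)*173^( - 1)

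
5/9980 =1/1996 =0.00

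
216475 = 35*6185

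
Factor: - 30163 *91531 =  - 7^1* 11^1 *31^1 * 53^1 * 139^1*157^1 = -2760849553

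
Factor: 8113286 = 2^1*37^1*109639^1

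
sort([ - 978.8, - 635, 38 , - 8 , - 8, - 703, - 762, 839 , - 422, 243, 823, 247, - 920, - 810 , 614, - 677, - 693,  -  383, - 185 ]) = [ - 978.8, - 920, - 810, - 762, - 703,  -  693, - 677 , - 635, - 422, - 383, - 185, - 8 , - 8, 38 , 243,247,  614,823, 839]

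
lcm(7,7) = 7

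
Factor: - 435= -3^1*5^1*29^1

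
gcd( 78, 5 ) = 1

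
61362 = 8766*7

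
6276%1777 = 945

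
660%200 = 60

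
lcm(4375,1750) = 8750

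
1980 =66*30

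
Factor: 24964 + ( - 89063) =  - 64099 = -  7^1*9157^1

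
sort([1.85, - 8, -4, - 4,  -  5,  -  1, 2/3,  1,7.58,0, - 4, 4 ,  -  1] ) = [ - 8, - 5, - 4, - 4, - 4, - 1,-1 , 0,  2/3 , 1, 1.85, 4,7.58]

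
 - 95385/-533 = 178+511/533  =  178.96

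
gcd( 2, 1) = 1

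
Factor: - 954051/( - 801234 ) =2^( - 1)*3^ ( - 1)*181^1*251^1 *6359^( - 1 ) = 45431/38154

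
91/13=7=7.00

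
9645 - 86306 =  - 76661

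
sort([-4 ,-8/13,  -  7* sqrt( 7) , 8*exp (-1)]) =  [ - 7* sqrt( 7), - 4,  -  8/13,8*exp( - 1)]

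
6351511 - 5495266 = 856245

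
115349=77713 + 37636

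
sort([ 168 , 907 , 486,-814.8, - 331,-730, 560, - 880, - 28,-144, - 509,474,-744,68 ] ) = [-880,-814.8, - 744,-730, - 509,-331,  -  144, - 28, 68, 168,474,486,560,907]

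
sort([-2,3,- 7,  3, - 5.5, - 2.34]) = [ - 7,- 5.5  ,  -  2.34, - 2,3,3]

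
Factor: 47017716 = 2^2*3^1*17^1 * 230479^1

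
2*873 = 1746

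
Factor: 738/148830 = 3^1*5^ ( - 1 )*11^( - 2 ) = 3/605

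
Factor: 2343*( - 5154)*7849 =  - 94783126878=- 2^1*  3^2*11^1*47^1 *71^1*167^1 * 859^1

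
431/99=431/99 = 4.35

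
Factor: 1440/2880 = 2^(-1 )= 1/2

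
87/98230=87/98230 = 0.00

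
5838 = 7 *834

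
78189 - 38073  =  40116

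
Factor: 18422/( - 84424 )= -2^(-2)*151^1*173^ ( - 1) = -151/692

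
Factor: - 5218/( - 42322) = 2609/21161 = 7^ ( - 1)*2609^1*3023^(-1) 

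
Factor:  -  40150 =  - 2^1 * 5^2*11^1 *73^1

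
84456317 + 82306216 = 166762533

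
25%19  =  6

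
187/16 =11 + 11/16=11.69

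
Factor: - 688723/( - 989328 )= 2^( - 4 )*3^( - 1)*7^1*20611^( - 1 )*98389^1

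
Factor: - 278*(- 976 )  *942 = 2^6 * 3^1*61^1 *139^1*157^1 = 255590976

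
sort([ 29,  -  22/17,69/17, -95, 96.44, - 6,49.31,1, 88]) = [ - 95, - 6,  -  22/17 , 1,69/17,29, 49.31, 88, 96.44]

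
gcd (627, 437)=19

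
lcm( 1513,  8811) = 149787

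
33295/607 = 54 + 517/607 = 54.85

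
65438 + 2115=67553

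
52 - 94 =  - 42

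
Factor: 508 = 2^2 * 127^1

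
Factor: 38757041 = 59^1*199^1*3301^1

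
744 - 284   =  460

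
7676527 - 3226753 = 4449774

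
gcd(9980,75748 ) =4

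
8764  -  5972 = 2792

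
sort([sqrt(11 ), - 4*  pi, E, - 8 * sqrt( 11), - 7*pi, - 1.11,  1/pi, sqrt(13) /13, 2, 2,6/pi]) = [ - 8* sqrt(11), - 7*pi, - 4 * pi, - 1.11,  sqrt( 13) /13, 1/pi,  6/pi,2, 2,  E, sqrt(11 )]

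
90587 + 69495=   160082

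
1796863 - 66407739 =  - 64610876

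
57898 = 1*57898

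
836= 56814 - 55978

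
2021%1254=767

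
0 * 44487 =0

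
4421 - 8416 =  - 3995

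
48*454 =21792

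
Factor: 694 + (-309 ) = 385 = 5^1*7^1*11^1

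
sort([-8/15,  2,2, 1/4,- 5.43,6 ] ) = [ - 5.43, - 8/15,1/4,2, 2,6]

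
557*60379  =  33631103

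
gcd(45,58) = 1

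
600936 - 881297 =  - 280361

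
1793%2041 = 1793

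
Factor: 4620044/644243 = 2^2*11^1*13^1*41^1*191^( - 1)*197^1*3373^ ( -1)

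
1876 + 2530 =4406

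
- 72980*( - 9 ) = 656820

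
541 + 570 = 1111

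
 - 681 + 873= 192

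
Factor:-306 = - 2^1*3^2*17^1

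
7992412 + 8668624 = 16661036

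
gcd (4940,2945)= 95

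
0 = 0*7886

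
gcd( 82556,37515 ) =1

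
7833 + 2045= 9878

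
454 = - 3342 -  - 3796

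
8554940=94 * 91010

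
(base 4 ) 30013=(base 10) 775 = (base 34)mr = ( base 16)307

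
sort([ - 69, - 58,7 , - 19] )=[  -  69, - 58,-19,7 ]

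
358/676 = 179/338 = 0.53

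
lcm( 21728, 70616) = 282464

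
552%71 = 55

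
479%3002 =479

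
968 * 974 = 942832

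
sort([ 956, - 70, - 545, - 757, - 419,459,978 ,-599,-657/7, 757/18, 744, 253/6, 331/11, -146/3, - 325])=[ - 757 ,-599, - 545, - 419,- 325 ,-657/7 , - 70, - 146/3 , 331/11,757/18, 253/6 , 459,744 , 956,978 ]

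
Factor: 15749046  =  2^1*3^3*291649^1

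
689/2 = 689/2 = 344.50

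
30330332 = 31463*964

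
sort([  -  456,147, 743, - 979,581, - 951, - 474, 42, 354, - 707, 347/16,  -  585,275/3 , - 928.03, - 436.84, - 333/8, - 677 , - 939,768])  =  [ - 979,-951, - 939, - 928.03 , - 707, - 677,-585, - 474, - 456, - 436.84,-333/8,347/16, 42, 275/3,147, 354,581,743,768] 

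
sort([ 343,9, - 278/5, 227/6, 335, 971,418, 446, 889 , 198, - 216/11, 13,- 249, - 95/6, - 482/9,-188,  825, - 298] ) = [ - 298, -249, - 188,-278/5, - 482/9, - 216/11, - 95/6, 9,13,227/6,  198,335, 343,418 , 446 , 825 , 889,971 ]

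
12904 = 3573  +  9331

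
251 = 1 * 251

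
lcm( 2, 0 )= 0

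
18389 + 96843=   115232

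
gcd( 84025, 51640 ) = 5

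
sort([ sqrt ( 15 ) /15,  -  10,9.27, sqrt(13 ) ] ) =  [  -  10, sqrt(15) /15,sqrt( 13) , 9.27 ] 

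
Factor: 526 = 2^1*263^1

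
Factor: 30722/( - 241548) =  - 15361/120774 = - 2^ ( - 1 ) * 3^ (  -  1)*15361^1*20129^( - 1)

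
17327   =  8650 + 8677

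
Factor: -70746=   -  2^1* 3^1*13^1*907^1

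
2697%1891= 806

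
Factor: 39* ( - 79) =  - 3081 = - 3^1*13^1 *79^1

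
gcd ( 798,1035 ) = 3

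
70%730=70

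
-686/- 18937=686/18937= 0.04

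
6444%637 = 74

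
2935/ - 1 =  - 2935 + 0/1 = - 2935.00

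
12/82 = 6/41 = 0.15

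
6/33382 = 3/16691 = 0.00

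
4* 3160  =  12640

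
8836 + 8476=17312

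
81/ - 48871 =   -  1 + 48790/48871 = - 0.00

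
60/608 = 15/152 = 0.10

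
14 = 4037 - 4023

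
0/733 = 0 = 0.00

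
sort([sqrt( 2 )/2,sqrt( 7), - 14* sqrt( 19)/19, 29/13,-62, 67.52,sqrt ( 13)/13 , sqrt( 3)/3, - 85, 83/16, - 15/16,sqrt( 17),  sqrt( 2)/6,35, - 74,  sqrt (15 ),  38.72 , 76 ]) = [ - 85, - 74, - 62, - 14*sqrt( 19)/19,  -  15/16,  sqrt (2 ) /6,sqrt( 13)/13,  sqrt ( 3)/3,sqrt( 2)/2, 29/13, sqrt( 7),  sqrt( 15 ), sqrt(17),  83/16 , 35, 38.72, 67.52,  76] 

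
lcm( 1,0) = 0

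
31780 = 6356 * 5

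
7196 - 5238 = 1958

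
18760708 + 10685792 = 29446500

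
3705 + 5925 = 9630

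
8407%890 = 397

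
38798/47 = 38798/47 = 825.49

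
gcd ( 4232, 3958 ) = 2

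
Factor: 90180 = 2^2*3^3*5^1 * 167^1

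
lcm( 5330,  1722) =111930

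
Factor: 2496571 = 7^1*11^1*32423^1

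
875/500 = 7/4 = 1.75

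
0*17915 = 0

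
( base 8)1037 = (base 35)fi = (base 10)543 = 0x21f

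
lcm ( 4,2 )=4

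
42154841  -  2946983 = 39207858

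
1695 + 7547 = 9242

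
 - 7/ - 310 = 7/310 = 0.02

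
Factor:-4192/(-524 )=2^3  =  8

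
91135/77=1183+4/7 = 1183.57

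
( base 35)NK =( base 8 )1471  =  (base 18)29F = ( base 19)258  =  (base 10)825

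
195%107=88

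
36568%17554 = 1460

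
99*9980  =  988020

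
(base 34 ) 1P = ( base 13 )47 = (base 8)73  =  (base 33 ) 1Q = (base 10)59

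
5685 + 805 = 6490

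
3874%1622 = 630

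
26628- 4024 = 22604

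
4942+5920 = 10862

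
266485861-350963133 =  - 84477272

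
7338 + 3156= 10494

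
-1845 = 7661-9506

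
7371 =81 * 91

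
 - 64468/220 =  - 294 + 53/55= - 293.04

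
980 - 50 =930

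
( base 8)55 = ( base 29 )1g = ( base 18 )29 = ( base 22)21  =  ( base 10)45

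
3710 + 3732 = 7442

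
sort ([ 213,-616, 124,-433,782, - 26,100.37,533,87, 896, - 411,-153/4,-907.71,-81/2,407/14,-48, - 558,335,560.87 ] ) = [-907.71,-616 , - 558,-433, - 411,-48, - 81/2 , - 153/4, - 26, 407/14,87,100.37,124,213, 335,533,560.87, 782, 896 ]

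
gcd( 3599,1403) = 61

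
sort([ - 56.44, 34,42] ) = [ -56.44,34 , 42 ] 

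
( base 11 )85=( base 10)93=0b1011101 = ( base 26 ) 3F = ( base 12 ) 79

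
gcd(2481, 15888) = 3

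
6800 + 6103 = 12903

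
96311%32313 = 31685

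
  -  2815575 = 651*(-4325) 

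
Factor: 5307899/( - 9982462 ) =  - 2^( - 1) * 7^( - 1)*29^1*103^1*131^( - 1 )*1777^1*5443^( - 1)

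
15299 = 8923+6376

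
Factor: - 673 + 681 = 8 = 2^3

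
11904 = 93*128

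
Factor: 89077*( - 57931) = -5160319687 =- 19^1*281^1*317^1*3049^1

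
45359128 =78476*578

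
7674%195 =69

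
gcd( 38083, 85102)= 1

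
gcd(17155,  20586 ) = 3431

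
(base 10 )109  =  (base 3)11001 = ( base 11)9a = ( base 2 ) 1101101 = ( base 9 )131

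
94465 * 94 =8879710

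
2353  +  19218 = 21571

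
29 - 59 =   -  30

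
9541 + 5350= 14891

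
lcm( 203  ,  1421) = 1421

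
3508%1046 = 370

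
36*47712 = 1717632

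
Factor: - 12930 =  - 2^1*3^1*5^1*431^1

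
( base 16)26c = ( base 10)620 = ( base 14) 324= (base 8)1154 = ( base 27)MQ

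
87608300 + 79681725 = 167290025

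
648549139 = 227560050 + 420989089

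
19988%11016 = 8972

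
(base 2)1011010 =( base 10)90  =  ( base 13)6c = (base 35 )2k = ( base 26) 3C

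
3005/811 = 3+572/811 = 3.71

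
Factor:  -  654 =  - 2^1*3^1*109^1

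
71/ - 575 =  - 1 + 504/575  =  - 0.12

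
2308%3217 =2308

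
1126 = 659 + 467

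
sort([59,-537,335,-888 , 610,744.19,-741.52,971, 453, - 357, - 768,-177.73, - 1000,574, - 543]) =[ - 1000, - 888, - 768 , - 741.52,-543, - 537, - 357,-177.73,59,  335,453,  574,610,744.19,971] 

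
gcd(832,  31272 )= 8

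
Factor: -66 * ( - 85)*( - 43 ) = -241230 = - 2^1 * 3^1 * 5^1*11^1* 17^1*43^1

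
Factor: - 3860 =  - 2^2*5^1*193^1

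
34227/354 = 96 + 81/118 =96.69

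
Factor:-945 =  - 3^3 * 5^1*7^1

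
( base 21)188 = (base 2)1001101001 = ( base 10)617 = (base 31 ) JS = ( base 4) 21221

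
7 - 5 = 2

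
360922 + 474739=835661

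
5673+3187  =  8860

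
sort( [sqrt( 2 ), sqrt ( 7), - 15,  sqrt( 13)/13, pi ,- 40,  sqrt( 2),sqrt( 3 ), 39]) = [ - 40,- 15,sqrt(13 ) /13, sqrt (2),sqrt( 2), sqrt(3 ), sqrt( 7),pi,39] 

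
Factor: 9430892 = 2^2*601^1  *  3923^1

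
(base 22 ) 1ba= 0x2E0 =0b1011100000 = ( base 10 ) 736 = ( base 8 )1340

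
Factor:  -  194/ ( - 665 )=2^1 * 5^(-1)*7^(-1)*19^( -1)*97^1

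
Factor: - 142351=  - 11^1* 12941^1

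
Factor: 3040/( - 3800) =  - 4/5 = -2^2*5^( - 1)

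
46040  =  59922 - 13882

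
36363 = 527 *69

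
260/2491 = 260/2491 = 0.10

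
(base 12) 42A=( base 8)1142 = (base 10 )610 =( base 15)2aa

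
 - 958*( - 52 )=49816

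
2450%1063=324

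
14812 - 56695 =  - 41883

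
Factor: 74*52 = 3848   =  2^3*13^1*37^1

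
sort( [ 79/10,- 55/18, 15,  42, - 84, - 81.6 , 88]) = [ - 84, - 81.6,-55/18, 79/10 , 15,42,88]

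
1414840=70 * 20212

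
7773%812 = 465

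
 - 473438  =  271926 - 745364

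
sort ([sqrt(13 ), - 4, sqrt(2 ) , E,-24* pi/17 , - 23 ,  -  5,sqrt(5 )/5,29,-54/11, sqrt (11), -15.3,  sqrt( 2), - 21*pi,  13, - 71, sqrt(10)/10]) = [ - 71, - 21*pi, - 23, - 15.3 ,-5 , - 54/11, - 24*pi/17,  -  4,sqrt( 10)/10,sqrt(5 )/5,sqrt ( 2 ),sqrt(2),E,sqrt( 11 ),sqrt(13 ),13, 29 ] 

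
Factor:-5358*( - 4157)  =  22273206 = 2^1*3^1*19^1*47^1 * 4157^1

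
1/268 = 1/268 =0.00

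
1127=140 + 987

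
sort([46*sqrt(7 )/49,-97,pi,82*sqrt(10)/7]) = [ -97, 46 * sqrt(7) /49,pi,  82*sqrt( 10 ) /7 ]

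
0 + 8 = 8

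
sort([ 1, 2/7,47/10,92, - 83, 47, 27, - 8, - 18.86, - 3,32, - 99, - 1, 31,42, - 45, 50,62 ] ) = [ - 99, - 83, - 45, - 18.86 , - 8, - 3, - 1,2/7,1,47/10, 27, 31,32,42,  47,50,62,92] 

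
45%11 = 1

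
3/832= 3/832=0.00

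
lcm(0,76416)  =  0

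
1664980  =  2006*830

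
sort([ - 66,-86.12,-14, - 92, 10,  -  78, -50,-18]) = [ - 92, - 86.12, - 78,-66, - 50,-18 ,-14, 10]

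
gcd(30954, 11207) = 7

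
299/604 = 299/604 = 0.50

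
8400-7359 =1041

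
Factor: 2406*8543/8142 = 3425743/1357 = 23^( - 1)*59^(-1 )*401^1*8543^1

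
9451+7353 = 16804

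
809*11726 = 9486334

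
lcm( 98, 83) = 8134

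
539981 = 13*41537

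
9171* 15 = 137565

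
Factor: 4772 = 2^2 * 1193^1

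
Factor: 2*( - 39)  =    -  78 =- 2^1*3^1 * 13^1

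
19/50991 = 19/50991 = 0.00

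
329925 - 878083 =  - 548158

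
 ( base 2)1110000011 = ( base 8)1603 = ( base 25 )1AO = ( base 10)899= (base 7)2423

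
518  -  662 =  - 144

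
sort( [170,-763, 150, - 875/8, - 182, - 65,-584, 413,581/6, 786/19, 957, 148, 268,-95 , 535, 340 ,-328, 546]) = [  -  763,-584, - 328, - 182,- 875/8, - 95,-65, 786/19,581/6 , 148, 150,170, 268 , 340,413, 535, 546, 957]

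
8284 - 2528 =5756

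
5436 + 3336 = 8772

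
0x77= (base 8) 167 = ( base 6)315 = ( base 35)3e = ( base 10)119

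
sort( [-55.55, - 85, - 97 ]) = [ - 97,-85, - 55.55]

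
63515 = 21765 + 41750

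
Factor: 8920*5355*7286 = 2^4*3^2*5^2*7^1*17^1*223^1*3643^1= 348027447600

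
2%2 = 0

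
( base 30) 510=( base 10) 4530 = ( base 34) 3V8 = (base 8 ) 10662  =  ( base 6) 32550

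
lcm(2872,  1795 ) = 14360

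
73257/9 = 24419/3  =  8139.67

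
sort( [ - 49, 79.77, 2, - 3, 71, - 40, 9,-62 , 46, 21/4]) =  [ - 62, - 49 ,  -  40,-3 , 2,  21/4 , 9,46,71, 79.77] 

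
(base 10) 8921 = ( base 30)9RB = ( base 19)15da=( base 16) 22D9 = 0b10001011011001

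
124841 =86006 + 38835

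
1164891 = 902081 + 262810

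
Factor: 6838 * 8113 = 2^1*7^1 * 13^1*19^1 * 61^1 * 263^1 = 55476694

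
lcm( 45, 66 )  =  990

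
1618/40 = 40 + 9/20= 40.45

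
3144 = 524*6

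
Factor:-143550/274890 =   -  435/833 =- 3^1*5^1 * 7^ ( - 2)*17^(  -  1) * 29^1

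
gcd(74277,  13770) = 81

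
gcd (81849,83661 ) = 3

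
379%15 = 4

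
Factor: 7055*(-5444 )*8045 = -308987693900 = - 2^2*5^2*17^1 *83^1*1361^1 * 1609^1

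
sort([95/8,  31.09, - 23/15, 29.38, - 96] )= [-96, - 23/15, 95/8,29.38,31.09 ] 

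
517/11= 47 = 47.00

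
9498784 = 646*14704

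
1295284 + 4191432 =5486716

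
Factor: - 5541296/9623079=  - 2^4*3^(-2) * 73^( - 1 ) *97^( - 1 )*151^(-1)*346331^1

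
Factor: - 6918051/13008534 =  - 329431/619454 = - 2^( - 1 )*11^( - 1) * 37^( - 1)*761^(-1)*329431^1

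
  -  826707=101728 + -928435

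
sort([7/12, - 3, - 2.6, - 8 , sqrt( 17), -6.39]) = [ - 8, -6.39, - 3  , -2.6, 7/12, sqrt( 17)] 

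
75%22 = 9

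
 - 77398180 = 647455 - 78045635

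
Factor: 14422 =2^1*7211^1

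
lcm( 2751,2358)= 16506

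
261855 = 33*7935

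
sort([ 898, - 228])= [ - 228, 898] 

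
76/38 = 2 = 2.00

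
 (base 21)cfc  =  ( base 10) 5619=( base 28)74j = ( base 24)9I3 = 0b1010111110011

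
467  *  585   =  273195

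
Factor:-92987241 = - 3^1*61^1*127^1*4001^1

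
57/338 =57/338 = 0.17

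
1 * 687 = 687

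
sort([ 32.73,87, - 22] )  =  [ -22, 32.73,87 ] 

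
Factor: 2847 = 3^1*13^1*73^1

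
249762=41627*6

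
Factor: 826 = 2^1*7^1*59^1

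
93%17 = 8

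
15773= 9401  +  6372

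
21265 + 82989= 104254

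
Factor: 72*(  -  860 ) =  - 2^5 *3^2*5^1*43^1 = -61920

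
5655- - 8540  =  14195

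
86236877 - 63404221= 22832656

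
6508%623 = 278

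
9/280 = 9/280 = 0.03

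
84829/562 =84829/562 = 150.94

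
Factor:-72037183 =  - 72037183^1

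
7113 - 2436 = 4677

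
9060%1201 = 653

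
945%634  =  311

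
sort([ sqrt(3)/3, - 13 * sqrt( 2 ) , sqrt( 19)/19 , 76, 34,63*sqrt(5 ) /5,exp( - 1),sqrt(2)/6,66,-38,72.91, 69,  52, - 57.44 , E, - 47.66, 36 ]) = [ - 57.44, - 47.66, - 38, - 13*sqrt( 2 ) , sqrt (19)/19 , sqrt( 2 )/6, exp( - 1 ) , sqrt(3)/3, E, 63*sqrt( 5) /5 , 34, 36,52, 66,  69, 72.91,76] 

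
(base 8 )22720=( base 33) 8tb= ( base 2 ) 10010111010000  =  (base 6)112452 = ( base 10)9680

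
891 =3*297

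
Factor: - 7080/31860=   -  2^1*3^( - 2)=- 2/9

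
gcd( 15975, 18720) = 45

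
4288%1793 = 702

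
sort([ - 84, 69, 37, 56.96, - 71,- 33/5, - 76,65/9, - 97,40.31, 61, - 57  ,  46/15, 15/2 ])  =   [ - 97, - 84, - 76, - 71, - 57, - 33/5,46/15,65/9, 15/2,37,40.31 , 56.96, 61,69 ]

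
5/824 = 5/824 = 0.01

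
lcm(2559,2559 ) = 2559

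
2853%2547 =306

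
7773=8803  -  1030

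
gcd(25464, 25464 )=25464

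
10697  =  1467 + 9230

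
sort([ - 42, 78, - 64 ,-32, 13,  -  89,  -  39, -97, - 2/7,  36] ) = [ - 97, - 89, - 64 , - 42,-39, - 32 , - 2/7,13,36, 78]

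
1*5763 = 5763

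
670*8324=5577080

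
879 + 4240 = 5119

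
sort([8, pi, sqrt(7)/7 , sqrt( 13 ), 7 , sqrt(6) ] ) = [sqrt(7 )/7,sqrt(6) , pi,sqrt( 13 ), 7, 8] 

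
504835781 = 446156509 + 58679272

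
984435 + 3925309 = 4909744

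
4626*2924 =13526424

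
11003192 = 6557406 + 4445786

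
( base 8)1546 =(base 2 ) 1101100110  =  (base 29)110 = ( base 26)17C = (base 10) 870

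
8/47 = 8/47 = 0.17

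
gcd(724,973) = 1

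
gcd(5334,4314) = 6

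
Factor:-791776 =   -  2^5*109^1*227^1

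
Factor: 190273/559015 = 5^( - 1 )*23^(  -  1)*149^1*1277^1*4861^( - 1)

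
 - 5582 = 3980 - 9562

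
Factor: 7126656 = 2^7 * 3^1*67^1*277^1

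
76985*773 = 59509405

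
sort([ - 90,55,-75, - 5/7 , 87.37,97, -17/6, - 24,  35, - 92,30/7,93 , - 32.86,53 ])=[ - 92,-90, - 75, - 32.86, - 24,-17/6 , - 5/7,30/7,35, 53,55,87.37,93,97 ]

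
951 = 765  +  186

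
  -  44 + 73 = 29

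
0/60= 0  =  0.00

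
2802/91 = 2802/91= 30.79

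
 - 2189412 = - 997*2196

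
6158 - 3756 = 2402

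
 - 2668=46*( - 58 ) 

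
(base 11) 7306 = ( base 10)9686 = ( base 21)10k5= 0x25d6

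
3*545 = 1635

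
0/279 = 0 = 0.00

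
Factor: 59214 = 2^1 * 3^1 * 71^1*139^1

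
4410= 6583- 2173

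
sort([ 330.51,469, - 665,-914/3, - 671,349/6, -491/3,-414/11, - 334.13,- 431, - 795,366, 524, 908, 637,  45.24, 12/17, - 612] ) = [ - 795, - 671, - 665 , - 612, - 431, - 334.13,  -  914/3 ,- 491/3, - 414/11 , 12/17,45.24,349/6 , 330.51,366,469,524, 637,908 ]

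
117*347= 40599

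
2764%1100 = 564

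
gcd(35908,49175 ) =1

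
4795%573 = 211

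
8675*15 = 130125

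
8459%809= 369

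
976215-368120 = 608095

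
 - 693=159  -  852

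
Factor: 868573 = 197^1*4409^1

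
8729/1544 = 5+1009/1544 = 5.65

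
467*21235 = 9916745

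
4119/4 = 4119/4 = 1029.75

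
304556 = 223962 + 80594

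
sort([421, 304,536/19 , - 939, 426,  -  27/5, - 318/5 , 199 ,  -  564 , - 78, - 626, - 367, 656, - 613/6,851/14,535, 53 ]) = [ - 939, - 626 , - 564,- 367, - 613/6, - 78, - 318/5, - 27/5,536/19,53,851/14,199,304,421 , 426,535 , 656]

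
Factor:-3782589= - 3^1*31^1*89^1*457^1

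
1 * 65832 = 65832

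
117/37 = 117/37 = 3.16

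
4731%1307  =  810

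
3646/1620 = 2+203/810=2.25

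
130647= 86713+43934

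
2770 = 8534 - 5764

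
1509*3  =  4527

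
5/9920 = 1/1984 = 0.00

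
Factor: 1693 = 1693^1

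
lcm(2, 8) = 8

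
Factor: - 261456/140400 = - 419/225 = -  3^(-2 )*5^(  -  2)*419^1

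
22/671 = 2/61 = 0.03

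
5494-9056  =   - 3562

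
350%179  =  171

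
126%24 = 6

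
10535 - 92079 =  - 81544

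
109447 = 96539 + 12908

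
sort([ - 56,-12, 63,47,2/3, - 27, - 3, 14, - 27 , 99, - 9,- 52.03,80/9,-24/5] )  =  [-56, - 52.03,- 27, - 27,  -  12,  -  9, - 24/5,-3,2/3,80/9,14,47, 63, 99]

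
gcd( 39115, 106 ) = 1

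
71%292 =71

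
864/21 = 288/7 =41.14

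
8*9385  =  75080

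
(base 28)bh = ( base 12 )231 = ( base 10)325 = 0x145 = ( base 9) 401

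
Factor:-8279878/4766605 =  - 2^1*5^(-1)*71^1*  58309^1*953321^(-1 )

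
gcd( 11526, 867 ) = 51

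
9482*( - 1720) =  - 16309040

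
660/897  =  220/299 = 0.74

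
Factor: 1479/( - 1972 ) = -2^( - 2)* 3^1 = -3/4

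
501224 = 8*62653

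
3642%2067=1575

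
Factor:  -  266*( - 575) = 2^1*5^2*7^1*19^1*23^1 = 152950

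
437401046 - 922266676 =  - 484865630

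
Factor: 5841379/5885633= 13^( - 1)*19^1*23^1 * 173^( - 1)*2617^(-1)*13367^1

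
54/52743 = 18/17581 = 0.00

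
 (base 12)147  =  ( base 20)9J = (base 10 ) 199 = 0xc7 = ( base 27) 7A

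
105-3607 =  - 3502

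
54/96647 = 54/96647= 0.00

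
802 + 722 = 1524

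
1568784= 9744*161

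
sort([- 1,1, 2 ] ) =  [-1,1,2]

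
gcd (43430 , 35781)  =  1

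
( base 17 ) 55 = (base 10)90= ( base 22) 42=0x5A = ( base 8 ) 132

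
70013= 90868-20855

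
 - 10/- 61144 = 5/30572 = 0.00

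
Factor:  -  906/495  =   - 302/165= - 2^1* 3^(  -  1) *5^( - 1)*11^( - 1)*151^1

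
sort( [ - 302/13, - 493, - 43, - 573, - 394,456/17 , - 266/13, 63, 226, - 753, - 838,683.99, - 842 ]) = [ - 842,  -  838,  -  753, - 573, - 493, - 394, - 43, - 302/13, - 266/13, 456/17,63, 226, 683.99 ]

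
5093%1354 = 1031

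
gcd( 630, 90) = 90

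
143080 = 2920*49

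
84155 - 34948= 49207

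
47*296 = 13912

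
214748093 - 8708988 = 206039105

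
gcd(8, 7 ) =1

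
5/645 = 1/129 = 0.01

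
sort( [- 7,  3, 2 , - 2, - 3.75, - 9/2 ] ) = [- 7,  -  9/2,-3.75 ,- 2, 2, 3]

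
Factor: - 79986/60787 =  - 2^1*3^1* 89^( - 1)*683^(-1 )*13331^1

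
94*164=15416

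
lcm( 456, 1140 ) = 2280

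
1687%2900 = 1687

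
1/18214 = 1/18214=0.00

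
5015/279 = 5015/279 = 17.97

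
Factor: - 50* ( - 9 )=2^1*3^2*5^2 = 450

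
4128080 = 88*46910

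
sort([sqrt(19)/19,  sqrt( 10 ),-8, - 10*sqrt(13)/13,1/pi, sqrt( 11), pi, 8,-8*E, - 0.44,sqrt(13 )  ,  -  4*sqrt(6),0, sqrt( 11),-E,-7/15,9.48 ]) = [  -  8*E, - 4 *sqrt(6), - 8,-10*sqrt (13) /13, - E,-7/15,-0.44 , 0 , sqrt(19 )/19, 1/pi, pi, sqrt( 10 ), sqrt(11), sqrt( 11), sqrt(13), 8, 9.48 ]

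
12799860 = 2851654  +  9948206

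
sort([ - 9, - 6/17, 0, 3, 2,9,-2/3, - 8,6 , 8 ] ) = [ - 9, -8,-2/3, - 6/17 , 0,2, 3, 6,8,  9 ] 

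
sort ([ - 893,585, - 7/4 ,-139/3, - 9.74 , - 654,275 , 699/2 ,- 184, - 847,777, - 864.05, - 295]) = [ - 893, - 864.05, - 847, - 654, - 295,  -  184,  -  139/3, - 9.74, - 7/4,275,699/2, 585,777]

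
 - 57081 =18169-75250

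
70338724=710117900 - 639779176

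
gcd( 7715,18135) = 5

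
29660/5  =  5932 = 5932.00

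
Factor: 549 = 3^2*61^1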